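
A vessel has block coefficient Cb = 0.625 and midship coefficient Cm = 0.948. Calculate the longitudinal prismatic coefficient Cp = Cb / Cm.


Formula: Cp = Cb / Cm
Substituting: Cp = 0.625 / 0.948
Result: Cp ≈ 0.65928 (5 s.f.)

0.65928


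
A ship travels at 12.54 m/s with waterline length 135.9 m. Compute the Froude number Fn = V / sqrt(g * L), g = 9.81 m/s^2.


Formula: Fn = V / sqrt(g * L)
Step 1 — g * L = 9.81 * 135.9 = 1333.179
Step 2 — sqrt(g * L) = sqrt(1333.179) = 36.512724
Step 3 — Fn = 12.54 / 36.512724 ≈ 0.34344 (5 s.f.)

0.34344


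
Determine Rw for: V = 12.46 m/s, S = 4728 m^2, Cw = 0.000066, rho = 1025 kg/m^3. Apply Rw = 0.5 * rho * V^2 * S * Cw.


Formula: Rw = 0.5 * rho * V^2 * S * Cw
Step 1 — V^2 = 12.46^2 = 155.2516
Step 2 — 0.5 * rho * V^2 = 0.5 * 1025 * 155.2516 = 79566.445
Step 3 — Rw = 79566.445 * 4728 * 0.000066 ≈ 24829 N (5 s.f.)

24829 N


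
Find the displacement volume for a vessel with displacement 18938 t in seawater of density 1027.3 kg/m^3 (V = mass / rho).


Formula: V = mass / rho
Step 1 — convert tonnes to kg: 18938 t * 1000 = 18938000 kg
Step 2 — V = 18938000 / 1027.3 ≈ 18435 m^3 (5 s.f.)

18435 m^3


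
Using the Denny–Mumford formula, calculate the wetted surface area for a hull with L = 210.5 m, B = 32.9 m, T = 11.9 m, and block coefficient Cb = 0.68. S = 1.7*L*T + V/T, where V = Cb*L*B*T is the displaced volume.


Formula: S = 1.7*L*T + V/T with V = Cb*L*B*T, i.e. S = L * (1.7*T + Cb*B)
Step 1 — 1.7*T = 1.7 * 11.9 = 20.23 m
Step 2 — Cb*B = 0.68 * 32.9 = 22.372 m
Step 3 — 1.7*T + Cb*B = 20.23 + 22.372 = 42.602 m
Step 4 — S = 210.5 * 42.602 ≈ 8967.7 m^2 (5 s.f.)

8967.7 m^2


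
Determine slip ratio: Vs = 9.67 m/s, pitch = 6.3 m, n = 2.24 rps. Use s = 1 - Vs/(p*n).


Formula: s = 1 - Vs / (p * n)
Step 1 — p * n = 6.3 * 2.24 = 14.112
Step 2 — Vs / (p*n) = 9.67 / 14.112 = 0.685232 (6 d.p.)
Step 3 — s = 1 - 0.685232 = 0.314768

0.314768


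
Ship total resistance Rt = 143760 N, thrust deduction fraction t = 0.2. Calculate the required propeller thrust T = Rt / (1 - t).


Formula: T = Rt / (1 - t)
Step 1 — (1 - t) = 1 - 0.2 = 0.8
Step 2 — T = 143760 / 0.8 ≈ 179700 N (5 s.f.)

179700 N


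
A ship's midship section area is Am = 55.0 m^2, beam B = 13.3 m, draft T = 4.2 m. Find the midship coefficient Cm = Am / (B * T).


Formula: Cm = Am / (B * T)
Step 1 — B * T = 13.3 * 4.2 = 55.86 m^2
Step 2 — Cm = 55.0 / 55.86 ≈ 0.98460 (5 s.f.)

0.98460


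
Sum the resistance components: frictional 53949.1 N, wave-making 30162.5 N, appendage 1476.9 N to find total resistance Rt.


Formula: Rt = Rf + Rw + Ra
Substituting: Rt = 53949.1 + 30162.5 + 1476.9
Result: Rt = 85588.5 N

85588.5 N


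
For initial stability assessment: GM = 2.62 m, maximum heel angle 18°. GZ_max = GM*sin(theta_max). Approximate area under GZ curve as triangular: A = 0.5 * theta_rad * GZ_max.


Formula: GZ_max = GM * sin(theta); Area = 0.5 * theta_rad * GZ_max
Step 1 — GZ_max = 2.62 * sin(18°) = 2.62 * 0.309017 = 0.809625 m
Step 2 — theta_rad = 18 * pi/180 = 0.314159 rad
Step 3 — Area = 0.5 * 0.314159 * 0.809625 ≈ 0.12718 m·rad (5 s.f.)

0.12718 m·rad


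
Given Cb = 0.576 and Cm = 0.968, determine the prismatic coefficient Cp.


Formula: Cp = Cb / Cm
Substituting: Cp = 0.576 / 0.968
Result: Cp ≈ 0.59504 (5 s.f.)

0.59504


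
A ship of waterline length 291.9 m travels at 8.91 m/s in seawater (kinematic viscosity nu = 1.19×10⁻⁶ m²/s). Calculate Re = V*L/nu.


Formula: Re = V * L / nu
Step 1 — V * L = 8.91 * 291.9 = 2600.829 m^2/s
Step 2 — Re = 2600.829 / 1.19e-6 = 2.19e+09

2.19e+09


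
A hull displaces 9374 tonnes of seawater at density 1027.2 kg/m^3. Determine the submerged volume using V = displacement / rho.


Formula: V = mass / rho
Step 1 — convert tonnes to kg: 9374 t * 1000 = 9374000 kg
Step 2 — V = 9374000 / 1027.2 ≈ 9125.8 m^3 (5 s.f.)

9125.8 m^3


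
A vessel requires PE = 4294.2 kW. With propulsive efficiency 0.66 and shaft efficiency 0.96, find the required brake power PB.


Formula: PB = PE / (eta_D * eta_S)
Step 1 — combined efficiency = eta_D * eta_S = 0.66 * 0.96 = 0.6336
Step 2 — PB = 4294.2 / 0.6336 ≈ 6777.5 kW (5 s.f.)

6777.5 kW


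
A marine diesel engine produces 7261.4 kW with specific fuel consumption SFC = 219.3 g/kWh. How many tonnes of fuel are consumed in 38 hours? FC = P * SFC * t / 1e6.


Formula: FC (tonnes) = P * SFC * t / 1,000,000
Step 1 — P * SFC * t = 7261.4 * 219.3 * 38 = 60512150.76 g
Step 2 — FC (tonnes) = 60512150.76 / 1,000,000 ≈ 60.512 tonnes (5 s.f.)

60.512 tonnes


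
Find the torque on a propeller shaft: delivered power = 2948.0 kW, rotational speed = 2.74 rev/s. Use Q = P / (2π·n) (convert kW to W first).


Formula: Q = P_W / (2 * pi * n)
Step 1 — P_W = 2948.0 kW * 1000 = 2948000.0 W
Step 2 — 2 * pi * n = 2 * pi * 2.74 = 17.215928
Step 3 — Q = 2948000.0 / 17.215928 ≈ 171240 N·m (5 s.f.)

171240 N·m


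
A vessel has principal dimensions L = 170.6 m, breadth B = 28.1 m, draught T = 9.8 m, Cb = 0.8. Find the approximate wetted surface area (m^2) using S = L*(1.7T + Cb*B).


Formula: S = 1.7*L*T + V/T with V = Cb*L*B*T, i.e. S = L * (1.7*T + Cb*B)
Step 1 — 1.7*T = 1.7 * 9.8 = 16.66 m
Step 2 — Cb*B = 0.8 * 28.1 = 22.48 m
Step 3 — 1.7*T + Cb*B = 16.66 + 22.48 = 39.14 m
Step 4 — S = 170.6 * 39.14 ≈ 6677.3 m^2 (5 s.f.)

6677.3 m^2


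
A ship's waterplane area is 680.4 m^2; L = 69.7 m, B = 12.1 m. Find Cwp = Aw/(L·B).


Formula: Cwp = Aw / (L * B)
Step 1 — L * B = 69.7 * 12.1 = 843.37 m^2
Step 2 — Cwp = 680.4 / 843.37 ≈ 0.80676 (5 s.f.)

0.80676


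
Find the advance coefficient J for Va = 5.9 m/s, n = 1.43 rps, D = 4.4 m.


Formula: J = Va / (n * D)
Step 1 — n * D = 1.43 * 4.4 = 6.292
Step 2 — J = 5.9 / 6.292 ≈ 0.93770 (5 s.f.)

0.93770


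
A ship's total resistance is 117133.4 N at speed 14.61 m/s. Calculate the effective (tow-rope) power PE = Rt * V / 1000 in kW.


Formula: PE = Rt * V / 1000 (kW)
Step 1 — PE (W) = 117133.4 * 14.61 = 1711318.974 W
Step 2 — PE (kW) = 1711318.974 / 1000 ≈ 1711.3 kW (5 s.f.)

1711.3 kW


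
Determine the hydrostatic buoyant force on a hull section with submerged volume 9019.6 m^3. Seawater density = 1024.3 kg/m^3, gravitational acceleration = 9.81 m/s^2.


Formula: Fb = rho * g * V
Substituting: Fb = 1024.3 * 9.81 * 9019.6
Intermediate: 1024.3 * 9.81 = 10048.383
Result: Fb = 10048.383 * 9019.6 ≈ 90632000 N (5 s.f.)

90632000 N


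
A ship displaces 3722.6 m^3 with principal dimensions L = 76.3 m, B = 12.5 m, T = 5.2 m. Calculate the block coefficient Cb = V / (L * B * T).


Formula: Cb = V / (L * B * T)
Step 1 — L * B * T = 76.3 * 12.5 * 5.2 = 4959.5 m^3
Step 2 — Cb = 3722.6 / 4959.5 ≈ 0.75060 (5 s.f.)

0.75060


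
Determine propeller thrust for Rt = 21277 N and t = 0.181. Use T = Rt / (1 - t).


Formula: T = Rt / (1 - t)
Step 1 — (1 - t) = 1 - 0.181 = 0.819
Step 2 — T = 21277 / 0.819 ≈ 25979 N (5 s.f.)

25979 N


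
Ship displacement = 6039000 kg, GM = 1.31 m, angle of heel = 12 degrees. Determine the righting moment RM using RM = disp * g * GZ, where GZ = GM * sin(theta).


Formula: GZ = GM * sin(theta); RM = disp * g * GZ
Step 1 — GZ = 1.31 * sin(12°) = 1.31 * 0.207912 = 0.272365 m
Step 2 — RM = 6039000 * 9.81 * 0.272365 ≈ 16136000 N·m (5 s.f.)

16136000 N·m


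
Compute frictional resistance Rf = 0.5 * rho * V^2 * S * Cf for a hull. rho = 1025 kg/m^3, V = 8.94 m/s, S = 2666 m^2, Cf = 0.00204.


Formula: Rf = 0.5 * rho * V^2 * S * Cf
Step 1 — V^2 = 8.94^2 = 79.9236
Step 2 — 0.5 * rho * V^2 = 0.5 * 1025 * 79.9236 = 40960.845
Step 3 — Rf = 40960.845 * 2666 * 0.00204 ≈ 222770 N (5 s.f.)

222770 N


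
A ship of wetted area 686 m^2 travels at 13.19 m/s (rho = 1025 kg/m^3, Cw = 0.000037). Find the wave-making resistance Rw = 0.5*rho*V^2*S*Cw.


Formula: Rw = 0.5 * rho * V^2 * S * Cw
Step 1 — V^2 = 13.19^2 = 173.9761
Step 2 — 0.5 * rho * V^2 = 0.5 * 1025 * 173.9761 = 89162.75125
Step 3 — Rw = 89162.75125 * 686 * 0.000037 ≈ 2263.1 N (5 s.f.)

2263.1 N


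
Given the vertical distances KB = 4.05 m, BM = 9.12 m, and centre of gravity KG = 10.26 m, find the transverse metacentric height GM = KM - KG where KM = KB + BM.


Formula: GM = KB + BM - KG
Step 1 — KM = KB + BM = 4.05 + 9.12 = 13.17 m
Step 2 — GM = KM - KG = 13.17 - 10.26 = 2.91 m

2.91 m


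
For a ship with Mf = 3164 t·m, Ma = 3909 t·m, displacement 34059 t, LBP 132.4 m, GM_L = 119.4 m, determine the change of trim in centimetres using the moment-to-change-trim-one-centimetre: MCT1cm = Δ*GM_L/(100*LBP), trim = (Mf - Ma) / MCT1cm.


Formula: net trimming moment = Mf - Ma; MCT1cm = Δ*GM_L/(100*LBP); trim = net moment / MCT1cm
Step 1 — net trimming moment = 3164 - 3909 = -745 t·m
Step 2 — MCT1cm = 34059 * 119.4 / (100 * 132.4) = 307.1484 t·m/cm
Step 3 — trim = -745 / 307.1484 ≈ -2.4255 cm (5 s.f.)

-2.4255 cm


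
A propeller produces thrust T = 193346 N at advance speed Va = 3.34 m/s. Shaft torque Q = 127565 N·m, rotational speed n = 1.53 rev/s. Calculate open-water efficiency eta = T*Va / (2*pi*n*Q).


Formula: eta = T * Va / (2 * pi * n * Q)
Step 1 — numerator = T * Va = 193346 * 3.34 = 645775.64
Step 2 — 2 * pi * n = 2 * pi * 1.53 = 9.613274
Step 3 — denominator = 9.613274 * 127565 = 1226317.3
Step 4 — eta = 645775.64 / 1226317.3 ≈ 0.52660 (5 s.f.)

0.52660


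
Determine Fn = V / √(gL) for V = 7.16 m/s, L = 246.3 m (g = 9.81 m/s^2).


Formula: Fn = V / sqrt(g * L)
Step 1 — g * L = 9.81 * 246.3 = 2416.203
Step 2 — sqrt(g * L) = sqrt(2416.203) = 49.154888
Step 3 — Fn = 7.16 / 49.154888 ≈ 0.14566 (5 s.f.)

0.14566


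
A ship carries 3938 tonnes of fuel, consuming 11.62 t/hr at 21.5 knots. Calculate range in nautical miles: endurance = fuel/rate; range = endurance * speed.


Formula: endurance = fuel / rate; range = endurance * speed
Step 1 — endurance = 3938 / 11.62 = 338.8985 hours
Step 2 — range = 338.8985 * 21.5 ≈ 7286.3 nautical miles (5 s.f.)

7286.3 NM


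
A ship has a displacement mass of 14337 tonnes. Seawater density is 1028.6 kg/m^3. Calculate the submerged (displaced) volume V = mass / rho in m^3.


Formula: V = mass / rho
Step 1 — convert tonnes to kg: 14337 t * 1000 = 14337000 kg
Step 2 — V = 14337000 / 1028.6 ≈ 13938 m^3 (5 s.f.)

13938 m^3


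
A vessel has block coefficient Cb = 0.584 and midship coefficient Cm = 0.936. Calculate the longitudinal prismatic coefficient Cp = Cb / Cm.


Formula: Cp = Cb / Cm
Substituting: Cp = 0.584 / 0.936
Result: Cp ≈ 0.62393 (5 s.f.)

0.62393


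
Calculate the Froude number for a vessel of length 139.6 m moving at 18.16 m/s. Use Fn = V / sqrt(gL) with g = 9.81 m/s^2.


Formula: Fn = V / sqrt(g * L)
Step 1 — g * L = 9.81 * 139.6 = 1369.476
Step 2 — sqrt(g * L) = sqrt(1369.476) = 37.006432
Step 3 — Fn = 18.16 / 37.006432 ≈ 0.49073 (5 s.f.)

0.49073


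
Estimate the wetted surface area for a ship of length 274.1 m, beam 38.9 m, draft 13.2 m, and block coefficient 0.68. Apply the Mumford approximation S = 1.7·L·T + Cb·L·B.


Formula: S = 1.7*L*T + V/T with V = Cb*L*B*T, i.e. S = L * (1.7*T + Cb*B)
Step 1 — 1.7*T = 1.7 * 13.2 = 22.44 m
Step 2 — Cb*B = 0.68 * 38.9 = 26.452 m
Step 3 — 1.7*T + Cb*B = 22.44 + 26.452 = 48.892 m
Step 4 — S = 274.1 * 48.892 ≈ 13401 m^2 (5 s.f.)

13401 m^2


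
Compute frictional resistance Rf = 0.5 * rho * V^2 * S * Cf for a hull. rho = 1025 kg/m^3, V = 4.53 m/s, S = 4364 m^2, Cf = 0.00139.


Formula: Rf = 0.5 * rho * V^2 * S * Cf
Step 1 — V^2 = 4.53^2 = 20.5209
Step 2 — 0.5 * rho * V^2 = 0.5 * 1025 * 20.5209 = 10516.96125
Step 3 — Rf = 10516.96125 * 4364 * 0.00139 ≈ 63795 N (5 s.f.)

63795 N


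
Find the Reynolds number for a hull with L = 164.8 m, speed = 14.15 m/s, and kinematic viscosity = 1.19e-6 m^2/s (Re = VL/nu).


Formula: Re = V * L / nu
Step 1 — V * L = 14.15 * 164.8 = 2331.92 m^2/s
Step 2 — Re = 2331.92 / 1.19e-6 = 1.96e+09

1.96e+09


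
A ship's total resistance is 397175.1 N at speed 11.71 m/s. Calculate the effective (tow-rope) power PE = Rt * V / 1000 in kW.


Formula: PE = Rt * V / 1000 (kW)
Step 1 — PE (W) = 397175.1 * 11.71 = 4650920.421 W
Step 2 — PE (kW) = 4650920.421 / 1000 ≈ 4650.9 kW (5 s.f.)

4650.9 kW


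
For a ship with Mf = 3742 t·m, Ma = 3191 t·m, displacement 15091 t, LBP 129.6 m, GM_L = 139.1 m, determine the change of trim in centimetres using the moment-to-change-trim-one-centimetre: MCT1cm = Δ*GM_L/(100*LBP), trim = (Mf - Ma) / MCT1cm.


Formula: net trimming moment = Mf - Ma; MCT1cm = Δ*GM_L/(100*LBP); trim = net moment / MCT1cm
Step 1 — net trimming moment = 3742 - 3191 = 551 t·m
Step 2 — MCT1cm = 15091 * 139.1 / (100 * 129.6) = 161.9721 t·m/cm
Step 3 — trim = 551 / 161.9721 ≈ 3.4018 cm (5 s.f.)

3.4018 cm


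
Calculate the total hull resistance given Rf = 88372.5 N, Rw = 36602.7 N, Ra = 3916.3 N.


Formula: Rt = Rf + Rw + Ra
Substituting: Rt = 88372.5 + 36602.7 + 3916.3
Result: Rt = 128891.5 N

128891.5 N


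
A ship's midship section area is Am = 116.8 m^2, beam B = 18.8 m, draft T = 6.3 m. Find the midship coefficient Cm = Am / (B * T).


Formula: Cm = Am / (B * T)
Step 1 — B * T = 18.8 * 6.3 = 118.44 m^2
Step 2 — Cm = 116.8 / 118.44 ≈ 0.98615 (5 s.f.)

0.98615


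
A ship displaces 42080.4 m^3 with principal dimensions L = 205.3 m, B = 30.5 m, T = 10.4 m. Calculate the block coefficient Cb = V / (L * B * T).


Formula: Cb = V / (L * B * T)
Step 1 — L * B * T = 205.3 * 30.5 * 10.4 = 65121.16 m^3
Step 2 — Cb = 42080.4 / 65121.16 ≈ 0.64619 (5 s.f.)

0.64619


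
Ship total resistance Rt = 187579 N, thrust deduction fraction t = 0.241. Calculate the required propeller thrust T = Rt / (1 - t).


Formula: T = Rt / (1 - t)
Step 1 — (1 - t) = 1 - 0.241 = 0.759
Step 2 — T = 187579 / 0.759 ≈ 247140 N (5 s.f.)

247140 N


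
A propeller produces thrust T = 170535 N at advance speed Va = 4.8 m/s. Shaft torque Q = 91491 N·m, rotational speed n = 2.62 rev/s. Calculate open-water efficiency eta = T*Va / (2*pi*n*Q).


Formula: eta = T * Va / (2 * pi * n * Q)
Step 1 — numerator = T * Va = 170535 * 4.8 = 818568.0
Step 2 — 2 * pi * n = 2 * pi * 2.62 = 16.461946
Step 3 — denominator = 16.461946 * 91491 = 1506119.9
Step 4 — eta = 818568.0 / 1506119.9 ≈ 0.54349 (5 s.f.)

0.54349


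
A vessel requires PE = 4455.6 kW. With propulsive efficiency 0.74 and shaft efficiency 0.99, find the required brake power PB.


Formula: PB = PE / (eta_D * eta_S)
Step 1 — combined efficiency = eta_D * eta_S = 0.74 * 0.99 = 0.7326
Step 2 — PB = 4455.6 / 0.7326 ≈ 6081.9 kW (5 s.f.)

6081.9 kW


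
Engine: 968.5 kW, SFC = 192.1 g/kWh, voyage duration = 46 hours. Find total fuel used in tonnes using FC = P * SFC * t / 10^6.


Formula: FC (tonnes) = P * SFC * t / 1,000,000
Step 1 — P * SFC * t = 968.5 * 192.1 * 46 = 8558247.1 g
Step 2 — FC (tonnes) = 8558247.1 / 1,000,000 ≈ 8.5582 tonnes (5 s.f.)

8.5582 tonnes


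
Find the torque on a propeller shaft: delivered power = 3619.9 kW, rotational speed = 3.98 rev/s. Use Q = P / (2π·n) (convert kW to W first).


Formula: Q = P_W / (2 * pi * n)
Step 1 — P_W = 3619.9 kW * 1000 = 3619900.0 W
Step 2 — 2 * pi * n = 2 * pi * 3.98 = 25.007078
Step 3 — Q = 3619900.0 / 25.007078 ≈ 144760 N·m (5 s.f.)

144760 N·m


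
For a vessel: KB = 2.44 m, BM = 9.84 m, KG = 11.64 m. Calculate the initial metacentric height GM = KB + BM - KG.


Formula: GM = KB + BM - KG
Step 1 — KM = KB + BM = 2.44 + 9.84 = 12.28 m
Step 2 — GM = KM - KG = 12.28 - 11.64 = 0.64 m

0.64 m


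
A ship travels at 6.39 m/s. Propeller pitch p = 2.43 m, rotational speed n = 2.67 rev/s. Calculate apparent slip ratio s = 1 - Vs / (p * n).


Formula: s = 1 - Vs / (p * n)
Step 1 — p * n = 2.43 * 2.67 = 6.4881
Step 2 — Vs / (p*n) = 6.39 / 6.4881 = 0.98488 (6 d.p.)
Step 3 — s = 1 - 0.98488 = 0.01512

0.01512


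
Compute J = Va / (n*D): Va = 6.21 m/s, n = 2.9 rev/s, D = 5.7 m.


Formula: J = Va / (n * D)
Step 1 — n * D = 2.9 * 5.7 = 16.53
Step 2 — J = 6.21 / 16.53 ≈ 0.37568 (5 s.f.)

0.37568


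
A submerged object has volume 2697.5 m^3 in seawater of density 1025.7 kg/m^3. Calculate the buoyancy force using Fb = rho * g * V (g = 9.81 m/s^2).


Formula: Fb = rho * g * V
Substituting: Fb = 1025.7 * 9.81 * 2697.5
Intermediate: 1025.7 * 9.81 = 10062.117
Result: Fb = 10062.117 * 2697.5 ≈ 27143000 N (5 s.f.)

27143000 N


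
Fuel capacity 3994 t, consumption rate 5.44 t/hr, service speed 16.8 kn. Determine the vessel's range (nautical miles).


Formula: endurance = fuel / rate; range = endurance * speed
Step 1 — endurance = 3994 / 5.44 = 734.1912 hours
Step 2 — range = 734.1912 * 16.8 ≈ 12334 nautical miles (5 s.f.)

12334 NM


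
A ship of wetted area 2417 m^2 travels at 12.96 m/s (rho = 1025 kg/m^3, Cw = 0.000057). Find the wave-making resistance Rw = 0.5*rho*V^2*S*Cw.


Formula: Rw = 0.5 * rho * V^2 * S * Cw
Step 1 — V^2 = 12.96^2 = 167.9616
Step 2 — 0.5 * rho * V^2 = 0.5 * 1025 * 167.9616 = 86080.32
Step 3 — Rw = 86080.32 * 2417 * 0.000057 ≈ 11859 N (5 s.f.)

11859 N


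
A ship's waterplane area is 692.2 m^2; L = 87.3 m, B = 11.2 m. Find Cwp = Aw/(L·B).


Formula: Cwp = Aw / (L * B)
Step 1 — L * B = 87.3 * 11.2 = 977.76 m^2
Step 2 — Cwp = 692.2 / 977.76 ≈ 0.70794 (5 s.f.)

0.70794


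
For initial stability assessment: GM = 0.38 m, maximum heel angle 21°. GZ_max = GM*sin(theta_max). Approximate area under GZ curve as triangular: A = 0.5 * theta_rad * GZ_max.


Formula: GZ_max = GM * sin(theta); Area = 0.5 * theta_rad * GZ_max
Step 1 — GZ_max = 0.38 * sin(21°) = 0.38 * 0.358368 = 0.13618 m
Step 2 — theta_rad = 21 * pi/180 = 0.366519 rad
Step 3 — Area = 0.5 * 0.366519 * 0.13618 ≈ 0.024956 m·rad (5 s.f.)

0.024956 m·rad


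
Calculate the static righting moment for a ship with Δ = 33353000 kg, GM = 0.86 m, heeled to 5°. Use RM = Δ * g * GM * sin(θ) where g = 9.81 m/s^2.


Formula: GZ = GM * sin(theta); RM = disp * g * GZ
Step 1 — GZ = 0.86 * sin(5°) = 0.86 * 0.087156 = 0.074954 m
Step 2 — RM = 33353000 * 9.81 * 0.074954 ≈ 24524000 N·m (5 s.f.)

24524000 N·m


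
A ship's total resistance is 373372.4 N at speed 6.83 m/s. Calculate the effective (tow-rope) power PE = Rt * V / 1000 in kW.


Formula: PE = Rt * V / 1000 (kW)
Step 1 — PE (W) = 373372.4 * 6.83 = 2550133.492 W
Step 2 — PE (kW) = 2550133.492 / 1000 ≈ 2550.1 kW (5 s.f.)

2550.1 kW


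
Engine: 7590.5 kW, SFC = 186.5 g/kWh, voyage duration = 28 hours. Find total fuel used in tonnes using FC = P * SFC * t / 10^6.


Formula: FC (tonnes) = P * SFC * t / 1,000,000
Step 1 — P * SFC * t = 7590.5 * 186.5 * 28 = 39637591.0 g
Step 2 — FC (tonnes) = 39637591.0 / 1,000,000 ≈ 39.638 tonnes (5 s.f.)

39.638 tonnes


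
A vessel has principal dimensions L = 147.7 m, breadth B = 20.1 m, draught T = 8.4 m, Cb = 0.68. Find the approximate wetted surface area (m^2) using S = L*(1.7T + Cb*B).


Formula: S = 1.7*L*T + V/T with V = Cb*L*B*T, i.e. S = L * (1.7*T + Cb*B)
Step 1 — 1.7*T = 1.7 * 8.4 = 14.28 m
Step 2 — Cb*B = 0.68 * 20.1 = 13.668 m
Step 3 — 1.7*T + Cb*B = 14.28 + 13.668 = 27.948 m
Step 4 — S = 147.7 * 27.948 ≈ 4127.9 m^2 (5 s.f.)

4127.9 m^2


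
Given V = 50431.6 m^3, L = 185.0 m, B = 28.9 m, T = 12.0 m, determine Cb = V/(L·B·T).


Formula: Cb = V / (L * B * T)
Step 1 — L * B * T = 185.0 * 28.9 * 12.0 = 64158.0 m^3
Step 2 — Cb = 50431.6 / 64158.0 ≈ 0.78605 (5 s.f.)

0.78605


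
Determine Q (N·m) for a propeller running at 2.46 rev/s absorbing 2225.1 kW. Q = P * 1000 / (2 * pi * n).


Formula: Q = P_W / (2 * pi * n)
Step 1 — P_W = 2225.1 kW * 1000 = 2225100.0 W
Step 2 — 2 * pi * n = 2 * pi * 2.46 = 15.456636
Step 3 — Q = 2225100.0 / 15.456636 ≈ 143960 N·m (5 s.f.)

143960 N·m


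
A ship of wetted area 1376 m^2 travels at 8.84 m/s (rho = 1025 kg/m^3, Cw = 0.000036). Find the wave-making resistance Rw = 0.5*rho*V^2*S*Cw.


Formula: Rw = 0.5 * rho * V^2 * S * Cw
Step 1 — V^2 = 8.84^2 = 78.1456
Step 2 — 0.5 * rho * V^2 = 0.5 * 1025 * 78.1456 = 40049.62
Step 3 — Rw = 40049.62 * 1376 * 0.000036 ≈ 1983.9 N (5 s.f.)

1983.9 N


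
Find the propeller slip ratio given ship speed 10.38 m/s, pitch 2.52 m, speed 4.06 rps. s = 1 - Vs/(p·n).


Formula: s = 1 - Vs / (p * n)
Step 1 — p * n = 2.52 * 4.06 = 10.2312
Step 2 — Vs / (p*n) = 10.38 / 10.2312 = 1.014544 (6 d.p.)
Step 3 — s = 1 - 1.014544 = -0.014544

-0.014544


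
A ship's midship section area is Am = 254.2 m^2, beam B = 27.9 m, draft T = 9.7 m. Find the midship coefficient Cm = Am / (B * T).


Formula: Cm = Am / (B * T)
Step 1 — B * T = 27.9 * 9.7 = 270.63 m^2
Step 2 — Cm = 254.2 / 270.63 ≈ 0.93929 (5 s.f.)

0.93929


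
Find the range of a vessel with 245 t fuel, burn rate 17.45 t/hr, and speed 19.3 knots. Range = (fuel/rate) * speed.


Formula: endurance = fuel / rate; range = endurance * speed
Step 1 — endurance = 245 / 17.45 = 14.0401 hours
Step 2 — range = 14.0401 * 19.3 ≈ 270.97 nautical miles (5 s.f.)

270.97 NM


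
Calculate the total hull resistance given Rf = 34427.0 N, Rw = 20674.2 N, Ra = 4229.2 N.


Formula: Rt = Rf + Rw + Ra
Substituting: Rt = 34427.0 + 20674.2 + 4229.2
Result: Rt = 59330.4 N

59330.4 N


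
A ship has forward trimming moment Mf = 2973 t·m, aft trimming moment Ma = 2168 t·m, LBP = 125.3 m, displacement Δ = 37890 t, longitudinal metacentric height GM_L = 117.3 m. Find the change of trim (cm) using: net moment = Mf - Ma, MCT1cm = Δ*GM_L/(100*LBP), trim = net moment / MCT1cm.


Formula: net trimming moment = Mf - Ma; MCT1cm = Δ*GM_L/(100*LBP); trim = net moment / MCT1cm
Step 1 — net trimming moment = 2973 - 2168 = 805 t·m
Step 2 — MCT1cm = 37890 * 117.3 / (100 * 125.3) = 354.7085 t·m/cm
Step 3 — trim = 805 / 354.7085 ≈ 2.2695 cm (5 s.f.)

2.2695 cm


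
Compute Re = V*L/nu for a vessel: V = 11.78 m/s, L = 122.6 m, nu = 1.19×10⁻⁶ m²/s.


Formula: Re = V * L / nu
Step 1 — V * L = 11.78 * 122.6 = 1444.228 m^2/s
Step 2 — Re = 1444.228 / 1.19e-6 = 1.21e+09

1.21e+09


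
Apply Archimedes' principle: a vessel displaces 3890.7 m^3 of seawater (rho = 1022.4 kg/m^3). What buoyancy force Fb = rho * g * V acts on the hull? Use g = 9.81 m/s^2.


Formula: Fb = rho * g * V
Substituting: Fb = 1022.4 * 9.81 * 3890.7
Intermediate: 1022.4 * 9.81 = 10029.744
Result: Fb = 10029.744 * 3890.7 ≈ 39023000 N (5 s.f.)

39023000 N


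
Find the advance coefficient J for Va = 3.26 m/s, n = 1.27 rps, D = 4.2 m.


Formula: J = Va / (n * D)
Step 1 — n * D = 1.27 * 4.2 = 5.334
Step 2 — J = 3.26 / 5.334 ≈ 0.61117 (5 s.f.)

0.61117


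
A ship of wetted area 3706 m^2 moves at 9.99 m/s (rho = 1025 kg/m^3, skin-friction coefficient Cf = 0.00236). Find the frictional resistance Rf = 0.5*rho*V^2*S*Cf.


Formula: Rf = 0.5 * rho * V^2 * S * Cf
Step 1 — V^2 = 9.99^2 = 99.8001
Step 2 — 0.5 * rho * V^2 = 0.5 * 1025 * 99.8001 = 51147.55125
Step 3 — Rf = 51147.55125 * 3706 * 0.00236 ≈ 447340 N (5 s.f.)

447340 N


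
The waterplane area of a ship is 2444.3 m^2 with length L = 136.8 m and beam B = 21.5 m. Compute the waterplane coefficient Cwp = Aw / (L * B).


Formula: Cwp = Aw / (L * B)
Step 1 — L * B = 136.8 * 21.5 = 2941.2 m^2
Step 2 — Cwp = 2444.3 / 2941.2 ≈ 0.83106 (5 s.f.)

0.83106


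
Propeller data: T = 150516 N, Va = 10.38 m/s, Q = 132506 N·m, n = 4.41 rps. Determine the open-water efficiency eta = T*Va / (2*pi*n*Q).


Formula: eta = T * Va / (2 * pi * n * Q)
Step 1 — numerator = T * Va = 150516 * 10.38 = 1562356.08
Step 2 — 2 * pi * n = 2 * pi * 4.41 = 27.708847
Step 3 — denominator = 27.708847 * 132506 = 3671588.48
Step 4 — eta = 1562356.08 / 3671588.48 ≈ 0.42553 (5 s.f.)

0.42553


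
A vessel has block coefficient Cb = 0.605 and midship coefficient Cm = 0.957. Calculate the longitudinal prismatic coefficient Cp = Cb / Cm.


Formula: Cp = Cb / Cm
Substituting: Cp = 0.605 / 0.957
Result: Cp ≈ 0.63218 (5 s.f.)

0.63218


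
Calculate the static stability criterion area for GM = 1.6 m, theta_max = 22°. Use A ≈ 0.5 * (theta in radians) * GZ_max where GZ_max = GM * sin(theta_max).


Formula: GZ_max = GM * sin(theta); Area = 0.5 * theta_rad * GZ_max
Step 1 — GZ_max = 1.6 * sin(22°) = 1.6 * 0.374607 = 0.599371 m
Step 2 — theta_rad = 22 * pi/180 = 0.383972 rad
Step 3 — Area = 0.5 * 0.383972 * 0.599371 ≈ 0.11507 m·rad (5 s.f.)

0.11507 m·rad


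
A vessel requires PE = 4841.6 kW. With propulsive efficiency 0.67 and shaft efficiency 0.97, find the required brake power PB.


Formula: PB = PE / (eta_D * eta_S)
Step 1 — combined efficiency = eta_D * eta_S = 0.67 * 0.97 = 0.6499
Step 2 — PB = 4841.6 / 0.6499 ≈ 7449.8 kW (5 s.f.)

7449.8 kW


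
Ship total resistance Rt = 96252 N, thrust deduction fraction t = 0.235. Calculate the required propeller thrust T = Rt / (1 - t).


Formula: T = Rt / (1 - t)
Step 1 — (1 - t) = 1 - 0.235 = 0.765
Step 2 — T = 96252 / 0.765 ≈ 125820 N (5 s.f.)

125820 N


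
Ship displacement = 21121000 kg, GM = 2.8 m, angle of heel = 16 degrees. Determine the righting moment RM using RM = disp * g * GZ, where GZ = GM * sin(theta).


Formula: GZ = GM * sin(theta); RM = disp * g * GZ
Step 1 — GZ = 2.8 * sin(16°) = 2.8 * 0.275637 = 0.771784 m
Step 2 — RM = 21121000 * 9.81 * 0.771784 ≈ 159910000 N·m (5 s.f.)

159910000 N·m


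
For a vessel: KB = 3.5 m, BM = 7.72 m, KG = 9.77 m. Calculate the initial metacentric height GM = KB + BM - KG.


Formula: GM = KB + BM - KG
Step 1 — KM = KB + BM = 3.5 + 7.72 = 11.22 m
Step 2 — GM = KM - KG = 11.22 - 9.77 = 1.45 m

1.45 m


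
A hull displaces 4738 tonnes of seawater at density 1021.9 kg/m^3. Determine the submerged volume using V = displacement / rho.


Formula: V = mass / rho
Step 1 — convert tonnes to kg: 4738 t * 1000 = 4738000 kg
Step 2 — V = 4738000 / 1021.9 ≈ 4636.5 m^3 (5 s.f.)

4636.5 m^3


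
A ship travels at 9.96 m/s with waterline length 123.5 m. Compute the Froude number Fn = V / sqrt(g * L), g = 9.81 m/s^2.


Formula: Fn = V / sqrt(g * L)
Step 1 — g * L = 9.81 * 123.5 = 1211.535
Step 2 — sqrt(g * L) = sqrt(1211.535) = 34.807111
Step 3 — Fn = 9.96 / 34.807111 ≈ 0.28615 (5 s.f.)

0.28615


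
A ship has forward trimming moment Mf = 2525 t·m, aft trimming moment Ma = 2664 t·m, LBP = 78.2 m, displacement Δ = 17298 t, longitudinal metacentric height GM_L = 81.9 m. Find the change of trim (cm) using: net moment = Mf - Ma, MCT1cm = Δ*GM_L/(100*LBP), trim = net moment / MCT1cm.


Formula: net trimming moment = Mf - Ma; MCT1cm = Δ*GM_L/(100*LBP); trim = net moment / MCT1cm
Step 1 — net trimming moment = 2525 - 2664 = -139 t·m
Step 2 — MCT1cm = 17298 * 81.9 / (100 * 78.2) = 181.1645 t·m/cm
Step 3 — trim = -139 / 181.1645 ≈ -0.76726 cm (5 s.f.)

-0.76726 cm


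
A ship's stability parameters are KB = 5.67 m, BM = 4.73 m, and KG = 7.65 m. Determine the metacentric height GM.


Formula: GM = KB + BM - KG
Step 1 — KM = KB + BM = 5.67 + 4.73 = 10.4 m
Step 2 — GM = KM - KG = 10.4 - 7.65 = 2.75 m

2.75 m


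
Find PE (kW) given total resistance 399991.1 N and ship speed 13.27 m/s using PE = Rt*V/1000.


Formula: PE = Rt * V / 1000 (kW)
Step 1 — PE (W) = 399991.1 * 13.27 = 5307881.897 W
Step 2 — PE (kW) = 5307881.897 / 1000 ≈ 5307.9 kW (5 s.f.)

5307.9 kW


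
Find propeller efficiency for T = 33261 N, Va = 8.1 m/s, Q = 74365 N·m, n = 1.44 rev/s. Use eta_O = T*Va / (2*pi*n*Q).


Formula: eta = T * Va / (2 * pi * n * Q)
Step 1 — numerator = T * Va = 33261 * 8.1 = 269414.1
Step 2 — 2 * pi * n = 2 * pi * 1.44 = 9.047787
Step 3 — denominator = 9.047787 * 74365 = 672838.68
Step 4 — eta = 269414.1 / 672838.68 ≈ 0.40041 (5 s.f.)

0.40041


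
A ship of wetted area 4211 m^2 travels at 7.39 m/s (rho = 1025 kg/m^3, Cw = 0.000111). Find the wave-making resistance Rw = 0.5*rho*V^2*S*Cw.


Formula: Rw = 0.5 * rho * V^2 * S * Cw
Step 1 — V^2 = 7.39^2 = 54.6121
Step 2 — 0.5 * rho * V^2 = 0.5 * 1025 * 54.6121 = 27988.70125
Step 3 — Rw = 27988.70125 * 4211 * 0.000111 ≈ 13083 N (5 s.f.)

13083 N


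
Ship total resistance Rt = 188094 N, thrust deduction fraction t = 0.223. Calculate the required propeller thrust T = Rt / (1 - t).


Formula: T = Rt / (1 - t)
Step 1 — (1 - t) = 1 - 0.223 = 0.777
Step 2 — T = 188094 / 0.777 ≈ 242080 N (5 s.f.)

242080 N


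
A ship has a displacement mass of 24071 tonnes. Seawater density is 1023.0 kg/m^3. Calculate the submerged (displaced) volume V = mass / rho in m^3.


Formula: V = mass / rho
Step 1 — convert tonnes to kg: 24071 t * 1000 = 24071000 kg
Step 2 — V = 24071000 / 1023.0 ≈ 23530 m^3 (5 s.f.)

23530 m^3


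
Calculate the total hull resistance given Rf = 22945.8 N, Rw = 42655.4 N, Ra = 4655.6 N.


Formula: Rt = Rf + Rw + Ra
Substituting: Rt = 22945.8 + 42655.4 + 4655.6
Result: Rt = 70256.8 N

70256.8 N


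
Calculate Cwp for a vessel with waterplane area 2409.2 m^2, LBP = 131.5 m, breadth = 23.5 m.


Formula: Cwp = Aw / (L * B)
Step 1 — L * B = 131.5 * 23.5 = 3090.25 m^2
Step 2 — Cwp = 2409.2 / 3090.25 ≈ 0.77961 (5 s.f.)

0.77961


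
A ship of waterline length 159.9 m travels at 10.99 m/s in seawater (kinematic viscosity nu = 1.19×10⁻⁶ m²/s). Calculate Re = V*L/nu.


Formula: Re = V * L / nu
Step 1 — V * L = 10.99 * 159.9 = 1757.301 m^2/s
Step 2 — Re = 1757.301 / 1.19e-6 = 1.48e+09

1.48e+09


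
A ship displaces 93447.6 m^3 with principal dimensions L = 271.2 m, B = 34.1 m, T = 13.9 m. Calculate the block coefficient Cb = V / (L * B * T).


Formula: Cb = V / (L * B * T)
Step 1 — L * B * T = 271.2 * 34.1 * 13.9 = 128546.088 m^3
Step 2 — Cb = 93447.6 / 128546.088 ≈ 0.72696 (5 s.f.)

0.72696


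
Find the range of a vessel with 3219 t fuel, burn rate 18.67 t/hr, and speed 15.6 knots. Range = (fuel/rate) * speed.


Formula: endurance = fuel / rate; range = endurance * speed
Step 1 — endurance = 3219 / 18.67 = 172.4156 hours
Step 2 — range = 172.4156 * 15.6 ≈ 2689.7 nautical miles (5 s.f.)

2689.7 NM


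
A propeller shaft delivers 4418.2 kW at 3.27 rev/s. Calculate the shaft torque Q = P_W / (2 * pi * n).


Formula: Q = P_W / (2 * pi * n)
Step 1 — P_W = 4418.2 kW * 1000 = 4418200.0 W
Step 2 — 2 * pi * n = 2 * pi * 3.27 = 20.546016
Step 3 — Q = 4418200.0 / 20.546016 ≈ 215040 N·m (5 s.f.)

215040 N·m


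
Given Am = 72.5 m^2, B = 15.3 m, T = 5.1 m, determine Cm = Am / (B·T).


Formula: Cm = Am / (B * T)
Step 1 — B * T = 15.3 * 5.1 = 78.03 m^2
Step 2 — Cm = 72.5 / 78.03 ≈ 0.92913 (5 s.f.)

0.92913


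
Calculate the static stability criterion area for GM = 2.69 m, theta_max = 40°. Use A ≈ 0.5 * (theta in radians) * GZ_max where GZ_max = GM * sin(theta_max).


Formula: GZ_max = GM * sin(theta); Area = 0.5 * theta_rad * GZ_max
Step 1 — GZ_max = 2.69 * sin(40°) = 2.69 * 0.642788 = 1.7291 m
Step 2 — theta_rad = 40 * pi/180 = 0.698132 rad
Step 3 — Area = 0.5 * 0.698132 * 1.7291 ≈ 0.60357 m·rad (5 s.f.)

0.60357 m·rad


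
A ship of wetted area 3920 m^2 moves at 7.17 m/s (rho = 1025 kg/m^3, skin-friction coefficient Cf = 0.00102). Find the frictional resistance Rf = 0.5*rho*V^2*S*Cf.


Formula: Rf = 0.5 * rho * V^2 * S * Cf
Step 1 — V^2 = 7.17^2 = 51.4089
Step 2 — 0.5 * rho * V^2 = 0.5 * 1025 * 51.4089 = 26347.06125
Step 3 — Rf = 26347.06125 * 3920 * 0.00102 ≈ 105350 N (5 s.f.)

105350 N


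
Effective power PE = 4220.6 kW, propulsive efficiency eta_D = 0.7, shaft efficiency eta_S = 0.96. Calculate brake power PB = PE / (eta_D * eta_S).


Formula: PB = PE / (eta_D * eta_S)
Step 1 — combined efficiency = eta_D * eta_S = 0.7 * 0.96 = 0.672
Step 2 — PB = 4220.6 / 0.672 ≈ 6280.7 kW (5 s.f.)

6280.7 kW


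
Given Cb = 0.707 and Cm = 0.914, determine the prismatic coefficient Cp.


Formula: Cp = Cb / Cm
Substituting: Cp = 0.707 / 0.914
Result: Cp ≈ 0.77352 (5 s.f.)

0.77352


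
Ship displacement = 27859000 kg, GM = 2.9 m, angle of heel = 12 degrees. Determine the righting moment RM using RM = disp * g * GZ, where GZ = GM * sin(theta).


Formula: GZ = GM * sin(theta); RM = disp * g * GZ
Step 1 — GZ = 2.9 * sin(12°) = 2.9 * 0.207912 = 0.602945 m
Step 2 — RM = 27859000 * 9.81 * 0.602945 ≈ 164780000 N·m (5 s.f.)

164780000 N·m


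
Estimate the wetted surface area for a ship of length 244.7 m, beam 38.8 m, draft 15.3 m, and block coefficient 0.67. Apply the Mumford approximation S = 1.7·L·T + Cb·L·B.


Formula: S = 1.7*L*T + V/T with V = Cb*L*B*T, i.e. S = L * (1.7*T + Cb*B)
Step 1 — 1.7*T = 1.7 * 15.3 = 26.01 m
Step 2 — Cb*B = 0.67 * 38.8 = 25.996 m
Step 3 — 1.7*T + Cb*B = 26.01 + 25.996 = 52.006 m
Step 4 — S = 244.7 * 52.006 ≈ 12726 m^2 (5 s.f.)

12726 m^2


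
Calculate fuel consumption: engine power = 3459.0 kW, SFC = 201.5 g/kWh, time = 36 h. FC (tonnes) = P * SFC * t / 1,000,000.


Formula: FC (tonnes) = P * SFC * t / 1,000,000
Step 1 — P * SFC * t = 3459.0 * 201.5 * 36 = 25091586.0 g
Step 2 — FC (tonnes) = 25091586.0 / 1,000,000 ≈ 25.092 tonnes (5 s.f.)

25.092 tonnes


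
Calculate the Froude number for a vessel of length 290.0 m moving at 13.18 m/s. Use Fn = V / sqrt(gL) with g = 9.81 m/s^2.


Formula: Fn = V / sqrt(g * L)
Step 1 — g * L = 9.81 * 290.0 = 2844.9
Step 2 — sqrt(g * L) = sqrt(2844.9) = 53.337604
Step 3 — Fn = 13.18 / 53.337604 ≈ 0.24711 (5 s.f.)

0.24711


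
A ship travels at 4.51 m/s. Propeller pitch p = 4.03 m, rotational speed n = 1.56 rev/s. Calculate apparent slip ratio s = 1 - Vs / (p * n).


Formula: s = 1 - Vs / (p * n)
Step 1 — p * n = 4.03 * 1.56 = 6.2868
Step 2 — Vs / (p*n) = 4.51 / 6.2868 = 0.717376 (6 d.p.)
Step 3 — s = 1 - 0.717376 = 0.282624

0.282624


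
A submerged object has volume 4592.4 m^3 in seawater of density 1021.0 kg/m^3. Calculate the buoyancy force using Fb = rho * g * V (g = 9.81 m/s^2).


Formula: Fb = rho * g * V
Substituting: Fb = 1021.0 * 9.81 * 4592.4
Intermediate: 1021.0 * 9.81 = 10016.01
Result: Fb = 10016.01 * 4592.4 ≈ 45998000 N (5 s.f.)

45998000 N


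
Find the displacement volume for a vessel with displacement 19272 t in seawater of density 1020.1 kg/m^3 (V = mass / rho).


Formula: V = mass / rho
Step 1 — convert tonnes to kg: 19272 t * 1000 = 19272000 kg
Step 2 — V = 19272000 / 1020.1 ≈ 18892 m^3 (5 s.f.)

18892 m^3


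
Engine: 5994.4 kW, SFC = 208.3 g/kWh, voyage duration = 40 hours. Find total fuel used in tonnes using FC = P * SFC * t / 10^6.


Formula: FC (tonnes) = P * SFC * t / 1,000,000
Step 1 — P * SFC * t = 5994.4 * 208.3 * 40 = 49945340.8 g
Step 2 — FC (tonnes) = 49945340.8 / 1,000,000 ≈ 49.945 tonnes (5 s.f.)

49.945 tonnes


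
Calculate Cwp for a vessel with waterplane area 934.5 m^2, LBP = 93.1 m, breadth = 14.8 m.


Formula: Cwp = Aw / (L * B)
Step 1 — L * B = 93.1 * 14.8 = 1377.88 m^2
Step 2 — Cwp = 934.5 / 1377.88 ≈ 0.67822 (5 s.f.)

0.67822


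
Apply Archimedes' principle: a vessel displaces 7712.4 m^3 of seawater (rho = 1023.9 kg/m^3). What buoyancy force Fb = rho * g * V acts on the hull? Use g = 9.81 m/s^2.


Formula: Fb = rho * g * V
Substituting: Fb = 1023.9 * 9.81 * 7712.4
Intermediate: 1023.9 * 9.81 = 10044.459
Result: Fb = 10044.459 * 7712.4 ≈ 77467000 N (5 s.f.)

77467000 N


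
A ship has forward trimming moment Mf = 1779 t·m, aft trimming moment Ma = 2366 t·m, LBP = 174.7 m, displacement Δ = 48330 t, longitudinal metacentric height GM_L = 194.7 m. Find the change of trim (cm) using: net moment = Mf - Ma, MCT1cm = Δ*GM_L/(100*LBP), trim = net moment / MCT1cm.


Formula: net trimming moment = Mf - Ma; MCT1cm = Δ*GM_L/(100*LBP); trim = net moment / MCT1cm
Step 1 — net trimming moment = 1779 - 2366 = -587 t·m
Step 2 — MCT1cm = 48330 * 194.7 / (100 * 174.7) = 538.6291 t·m/cm
Step 3 — trim = -587 / 538.6291 ≈ -1.0898 cm (5 s.f.)

-1.0898 cm


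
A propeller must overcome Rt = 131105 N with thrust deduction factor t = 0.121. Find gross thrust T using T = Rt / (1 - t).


Formula: T = Rt / (1 - t)
Step 1 — (1 - t) = 1 - 0.121 = 0.879
Step 2 — T = 131105 / 0.879 ≈ 149150 N (5 s.f.)

149150 N


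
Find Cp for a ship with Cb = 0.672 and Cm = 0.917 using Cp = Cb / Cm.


Formula: Cp = Cb / Cm
Substituting: Cp = 0.672 / 0.917
Result: Cp ≈ 0.73282 (5 s.f.)

0.73282


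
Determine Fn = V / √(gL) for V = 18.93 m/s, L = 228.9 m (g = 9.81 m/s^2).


Formula: Fn = V / sqrt(g * L)
Step 1 — g * L = 9.81 * 228.9 = 2245.509
Step 2 — sqrt(g * L) = sqrt(2245.509) = 47.386802
Step 3 — Fn = 18.93 / 47.386802 ≈ 0.39948 (5 s.f.)

0.39948


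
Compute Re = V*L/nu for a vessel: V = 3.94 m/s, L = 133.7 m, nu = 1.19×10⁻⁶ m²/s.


Formula: Re = V * L / nu
Step 1 — V * L = 3.94 * 133.7 = 526.778 m^2/s
Step 2 — Re = 526.778 / 1.19e-6 = 4.43e+08

4.43e+08


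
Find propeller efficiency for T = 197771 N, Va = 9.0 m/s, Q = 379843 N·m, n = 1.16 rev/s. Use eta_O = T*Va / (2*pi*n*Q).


Formula: eta = T * Va / (2 * pi * n * Q)
Step 1 — numerator = T * Va = 197771 * 9.0 = 1779939.0
Step 2 — 2 * pi * n = 2 * pi * 1.16 = 7.288495
Step 3 — denominator = 7.288495 * 379843 = 2768483.81
Step 4 — eta = 1779939.0 / 2768483.81 ≈ 0.64293 (5 s.f.)

0.64293


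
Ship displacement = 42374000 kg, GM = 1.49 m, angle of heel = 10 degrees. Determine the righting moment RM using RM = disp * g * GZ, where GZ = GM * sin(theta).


Formula: GZ = GM * sin(theta); RM = disp * g * GZ
Step 1 — GZ = 1.49 * sin(10°) = 1.49 * 0.173648 = 0.258736 m
Step 2 — RM = 42374000 * 9.81 * 0.258736 ≈ 107550000 N·m (5 s.f.)

107550000 N·m


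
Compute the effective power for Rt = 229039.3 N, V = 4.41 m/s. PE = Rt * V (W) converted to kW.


Formula: PE = Rt * V / 1000 (kW)
Step 1 — PE (W) = 229039.3 * 4.41 = 1010063.313 W
Step 2 — PE (kW) = 1010063.313 / 1000 ≈ 1010.1 kW (5 s.f.)

1010.1 kW


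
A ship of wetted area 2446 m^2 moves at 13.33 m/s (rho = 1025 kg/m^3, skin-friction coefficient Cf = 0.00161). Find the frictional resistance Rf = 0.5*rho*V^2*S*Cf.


Formula: Rf = 0.5 * rho * V^2 * S * Cf
Step 1 — V^2 = 13.33^2 = 177.6889
Step 2 — 0.5 * rho * V^2 = 0.5 * 1025 * 177.6889 = 91065.56125
Step 3 — Rf = 91065.56125 * 2446 * 0.00161 ≈ 358620 N (5 s.f.)

358620 N


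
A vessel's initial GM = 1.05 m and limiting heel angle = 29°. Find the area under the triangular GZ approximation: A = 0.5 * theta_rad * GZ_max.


Formula: GZ_max = GM * sin(theta); Area = 0.5 * theta_rad * GZ_max
Step 1 — GZ_max = 1.05 * sin(29°) = 1.05 * 0.48481 = 0.509051 m
Step 2 — theta_rad = 29 * pi/180 = 0.506145 rad
Step 3 — Area = 0.5 * 0.506145 * 0.509051 ≈ 0.12883 m·rad (5 s.f.)

0.12883 m·rad


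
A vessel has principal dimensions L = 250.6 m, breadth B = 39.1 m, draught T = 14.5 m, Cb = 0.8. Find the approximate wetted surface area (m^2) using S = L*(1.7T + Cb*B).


Formula: S = 1.7*L*T + V/T with V = Cb*L*B*T, i.e. S = L * (1.7*T + Cb*B)
Step 1 — 1.7*T = 1.7 * 14.5 = 24.65 m
Step 2 — Cb*B = 0.8 * 39.1 = 31.28 m
Step 3 — 1.7*T + Cb*B = 24.65 + 31.28 = 55.93 m
Step 4 — S = 250.6 * 55.93 ≈ 14016 m^2 (5 s.f.)

14016 m^2


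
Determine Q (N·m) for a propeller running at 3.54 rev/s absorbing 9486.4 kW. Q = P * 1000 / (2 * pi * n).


Formula: Q = P_W / (2 * pi * n)
Step 1 — P_W = 9486.4 kW * 1000 = 9486400.0 W
Step 2 — 2 * pi * n = 2 * pi * 3.54 = 22.242476
Step 3 — Q = 9486400.0 / 22.242476 ≈ 426500 N·m (5 s.f.)

426500 N·m


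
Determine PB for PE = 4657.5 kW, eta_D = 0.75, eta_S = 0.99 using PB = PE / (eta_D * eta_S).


Formula: PB = PE / (eta_D * eta_S)
Step 1 — combined efficiency = eta_D * eta_S = 0.75 * 0.99 = 0.7425
Step 2 — PB = 4657.5 / 0.7425 ≈ 6272.7 kW (5 s.f.)

6272.7 kW
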